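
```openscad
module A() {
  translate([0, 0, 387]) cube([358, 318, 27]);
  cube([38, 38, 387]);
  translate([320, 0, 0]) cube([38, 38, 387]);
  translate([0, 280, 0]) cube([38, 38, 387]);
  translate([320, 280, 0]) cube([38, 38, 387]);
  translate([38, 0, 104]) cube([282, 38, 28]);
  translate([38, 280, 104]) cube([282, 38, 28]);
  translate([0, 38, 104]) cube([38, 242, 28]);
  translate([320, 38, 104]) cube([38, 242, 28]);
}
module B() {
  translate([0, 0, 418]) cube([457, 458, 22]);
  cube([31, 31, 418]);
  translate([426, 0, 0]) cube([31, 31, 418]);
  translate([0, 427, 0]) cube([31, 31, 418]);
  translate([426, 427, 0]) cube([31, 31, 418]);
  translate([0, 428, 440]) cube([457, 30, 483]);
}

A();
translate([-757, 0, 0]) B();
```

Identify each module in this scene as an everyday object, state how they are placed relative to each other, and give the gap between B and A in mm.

The chair's nearest face is 300 mm from the stool's −x face.

A is a stool. B is a chair. The chair is on the floor beside the stool on its −x side. The gap between the chair and the stool is 300 mm.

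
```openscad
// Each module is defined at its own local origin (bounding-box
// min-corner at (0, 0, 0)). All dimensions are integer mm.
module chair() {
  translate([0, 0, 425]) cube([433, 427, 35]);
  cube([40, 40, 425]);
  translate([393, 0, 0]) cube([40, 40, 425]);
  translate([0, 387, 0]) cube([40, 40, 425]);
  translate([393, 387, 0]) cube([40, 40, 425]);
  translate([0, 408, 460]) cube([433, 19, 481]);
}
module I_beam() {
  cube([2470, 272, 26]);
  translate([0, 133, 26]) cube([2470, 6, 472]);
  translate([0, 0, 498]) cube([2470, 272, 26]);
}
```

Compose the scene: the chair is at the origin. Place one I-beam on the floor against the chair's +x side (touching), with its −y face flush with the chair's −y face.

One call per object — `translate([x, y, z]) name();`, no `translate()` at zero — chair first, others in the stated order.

chair();
translate([433, 0, 0]) I_beam();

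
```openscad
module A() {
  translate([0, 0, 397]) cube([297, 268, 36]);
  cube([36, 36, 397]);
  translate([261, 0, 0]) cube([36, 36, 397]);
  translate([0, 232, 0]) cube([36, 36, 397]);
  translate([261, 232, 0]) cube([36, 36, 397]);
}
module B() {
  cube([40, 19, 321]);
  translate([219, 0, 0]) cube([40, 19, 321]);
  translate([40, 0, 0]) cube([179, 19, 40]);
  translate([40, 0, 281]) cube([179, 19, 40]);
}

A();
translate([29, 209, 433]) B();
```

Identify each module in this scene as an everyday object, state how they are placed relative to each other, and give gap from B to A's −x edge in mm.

The picture frame's min-x is at 29; the stool's min-x is 0; gap = 29 mm.

A is a stool. B is a picture frame. The picture frame is on top of the stool. The gap from the picture frame to the stool's −x edge is 29 mm.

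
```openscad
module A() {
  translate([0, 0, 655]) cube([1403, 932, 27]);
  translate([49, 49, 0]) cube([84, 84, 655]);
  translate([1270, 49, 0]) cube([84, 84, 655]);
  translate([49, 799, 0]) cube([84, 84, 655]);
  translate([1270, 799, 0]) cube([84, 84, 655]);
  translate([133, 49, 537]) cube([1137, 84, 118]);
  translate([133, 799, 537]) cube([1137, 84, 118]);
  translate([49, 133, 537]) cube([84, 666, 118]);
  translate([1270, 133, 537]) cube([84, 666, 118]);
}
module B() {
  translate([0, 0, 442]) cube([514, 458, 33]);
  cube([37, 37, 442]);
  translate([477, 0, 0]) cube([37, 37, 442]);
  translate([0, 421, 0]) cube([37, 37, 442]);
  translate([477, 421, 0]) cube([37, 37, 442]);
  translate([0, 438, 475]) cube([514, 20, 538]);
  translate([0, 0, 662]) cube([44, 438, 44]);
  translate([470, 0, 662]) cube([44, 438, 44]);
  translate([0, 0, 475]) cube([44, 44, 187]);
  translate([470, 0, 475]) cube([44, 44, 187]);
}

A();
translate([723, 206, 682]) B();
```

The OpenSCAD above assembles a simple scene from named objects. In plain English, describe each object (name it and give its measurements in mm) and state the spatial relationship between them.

A is a table with a 1403×932 mm rectangular top, 27 mm thick, top surface at z = 682 mm, supported by four 84×84 mm square legs, each inset 49 mm from the nearest pair of top edges, running from the floor. Four apron rails, 84 mm thick and 118 mm tall, run between adjacent legs with their top edges flush with the underside of the top and their outer faces flush with the legs' outer faces.

B is a chair. The seat is a 514×458×33 mm slab with its top at z = 475 mm, on four 37×37 mm corner legs (flush with the seat edges, standing on z = 0). A flat backrest 20 mm thick, 538 mm tall, spans the full seat width and rises from the seat top along its +y edge, rear face flush with the rear of the seat. Two armrests of 44×44 mm section run along each side from the seat's front edge to the front of the backrest, top faces 231 mm above the seat top and outer faces flush with the seat's x-edges; a 44×44 mm post under the front of each armrest stands on the seat at the front corner.

The chair is on top of the table.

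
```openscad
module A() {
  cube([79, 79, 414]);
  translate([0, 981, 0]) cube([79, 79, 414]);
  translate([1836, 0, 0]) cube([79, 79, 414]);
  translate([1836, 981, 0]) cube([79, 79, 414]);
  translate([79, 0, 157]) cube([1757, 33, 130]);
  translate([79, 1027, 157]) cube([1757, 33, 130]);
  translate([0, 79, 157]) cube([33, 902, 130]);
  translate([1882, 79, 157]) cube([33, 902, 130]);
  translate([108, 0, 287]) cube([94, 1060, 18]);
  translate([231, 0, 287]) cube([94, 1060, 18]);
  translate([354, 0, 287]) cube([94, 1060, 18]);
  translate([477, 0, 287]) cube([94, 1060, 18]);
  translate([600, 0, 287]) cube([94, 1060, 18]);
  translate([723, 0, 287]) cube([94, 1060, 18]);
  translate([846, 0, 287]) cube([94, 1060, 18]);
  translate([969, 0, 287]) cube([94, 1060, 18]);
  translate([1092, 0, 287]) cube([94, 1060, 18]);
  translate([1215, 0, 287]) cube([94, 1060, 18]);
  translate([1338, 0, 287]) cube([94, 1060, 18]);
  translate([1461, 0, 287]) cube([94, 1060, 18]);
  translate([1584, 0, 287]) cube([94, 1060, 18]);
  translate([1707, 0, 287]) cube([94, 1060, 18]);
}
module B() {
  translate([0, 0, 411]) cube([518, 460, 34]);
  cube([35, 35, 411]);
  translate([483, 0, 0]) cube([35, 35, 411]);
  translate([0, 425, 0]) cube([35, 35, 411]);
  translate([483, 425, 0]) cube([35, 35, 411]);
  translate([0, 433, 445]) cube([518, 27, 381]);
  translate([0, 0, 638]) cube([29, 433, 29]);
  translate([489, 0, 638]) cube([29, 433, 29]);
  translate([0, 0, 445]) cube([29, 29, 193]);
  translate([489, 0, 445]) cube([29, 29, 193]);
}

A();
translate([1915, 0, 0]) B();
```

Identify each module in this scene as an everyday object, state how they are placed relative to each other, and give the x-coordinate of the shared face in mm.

The bed frame's +x face and the chair's −x face are both at x = 1915 mm.

A is a bed frame. B is a chair. The chair is against the bed frame's +x side, with their −y faces flush. The x-coordinate of the shared face is 1915 mm.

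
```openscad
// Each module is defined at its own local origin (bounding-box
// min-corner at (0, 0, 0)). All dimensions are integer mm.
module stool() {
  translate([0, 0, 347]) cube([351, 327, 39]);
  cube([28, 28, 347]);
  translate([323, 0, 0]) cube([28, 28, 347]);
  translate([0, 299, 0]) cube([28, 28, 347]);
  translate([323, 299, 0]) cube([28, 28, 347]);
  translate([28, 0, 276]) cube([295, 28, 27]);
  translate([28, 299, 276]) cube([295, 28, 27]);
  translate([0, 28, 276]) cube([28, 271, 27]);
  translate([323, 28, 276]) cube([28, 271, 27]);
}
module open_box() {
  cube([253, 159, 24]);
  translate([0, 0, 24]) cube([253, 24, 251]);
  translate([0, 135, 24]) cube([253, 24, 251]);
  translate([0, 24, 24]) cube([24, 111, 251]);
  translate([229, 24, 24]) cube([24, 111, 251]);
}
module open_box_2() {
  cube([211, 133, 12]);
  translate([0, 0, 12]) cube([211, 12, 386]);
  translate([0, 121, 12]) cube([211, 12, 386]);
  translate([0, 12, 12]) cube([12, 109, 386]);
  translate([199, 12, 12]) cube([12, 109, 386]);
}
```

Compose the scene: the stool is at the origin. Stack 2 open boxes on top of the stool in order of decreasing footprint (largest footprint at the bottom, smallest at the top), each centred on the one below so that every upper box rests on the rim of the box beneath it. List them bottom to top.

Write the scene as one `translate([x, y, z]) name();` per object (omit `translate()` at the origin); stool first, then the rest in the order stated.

stool();
translate([49, 84, 386]) open_box();
translate([70, 97, 661]) open_box_2();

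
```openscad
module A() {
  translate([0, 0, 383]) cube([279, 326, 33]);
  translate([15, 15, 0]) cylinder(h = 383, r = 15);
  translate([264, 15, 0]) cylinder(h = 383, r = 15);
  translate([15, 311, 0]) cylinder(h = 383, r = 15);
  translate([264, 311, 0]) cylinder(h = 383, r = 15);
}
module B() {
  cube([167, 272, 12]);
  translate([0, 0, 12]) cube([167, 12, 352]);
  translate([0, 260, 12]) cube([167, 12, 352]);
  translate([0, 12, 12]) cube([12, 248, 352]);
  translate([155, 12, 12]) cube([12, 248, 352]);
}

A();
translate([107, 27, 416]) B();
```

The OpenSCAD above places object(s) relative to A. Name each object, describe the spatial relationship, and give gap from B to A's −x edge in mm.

The open box's min-x is at 107; the stool's min-x is 0; gap = 107 mm.

A is a stool. B is an open box. The open box is on top of the stool. The gap from the open box to the stool's −x edge is 107 mm.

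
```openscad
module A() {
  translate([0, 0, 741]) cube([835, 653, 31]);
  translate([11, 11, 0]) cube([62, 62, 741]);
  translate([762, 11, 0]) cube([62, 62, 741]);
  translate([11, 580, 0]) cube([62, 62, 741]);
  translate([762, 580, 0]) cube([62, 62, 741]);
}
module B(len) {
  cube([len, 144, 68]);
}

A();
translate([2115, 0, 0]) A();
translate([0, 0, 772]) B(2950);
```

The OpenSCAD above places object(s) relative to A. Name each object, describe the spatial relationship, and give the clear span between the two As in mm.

Second table starts at x = 2115; first ends at x = 835; clear span = 2115 − 835 = 1280 mm.

A is a table. B is a beam. A beam spans the tops of two tables. The clear span between the two tables is 1280 mm.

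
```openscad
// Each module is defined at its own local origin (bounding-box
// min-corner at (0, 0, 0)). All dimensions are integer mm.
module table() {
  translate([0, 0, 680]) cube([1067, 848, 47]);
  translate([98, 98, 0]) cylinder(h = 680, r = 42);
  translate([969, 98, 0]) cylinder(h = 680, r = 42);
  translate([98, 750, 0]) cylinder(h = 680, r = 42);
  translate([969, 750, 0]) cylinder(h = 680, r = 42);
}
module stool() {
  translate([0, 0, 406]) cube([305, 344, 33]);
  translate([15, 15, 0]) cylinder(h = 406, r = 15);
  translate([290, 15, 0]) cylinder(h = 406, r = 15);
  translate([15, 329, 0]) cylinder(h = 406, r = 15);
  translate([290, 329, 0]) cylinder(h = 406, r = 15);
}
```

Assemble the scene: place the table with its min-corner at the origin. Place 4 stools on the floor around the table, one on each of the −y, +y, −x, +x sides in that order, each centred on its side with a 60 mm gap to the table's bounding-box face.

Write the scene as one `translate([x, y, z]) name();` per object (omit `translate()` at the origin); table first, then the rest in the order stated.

table();
translate([381, -404, 0]) stool();
translate([381, 908, 0]) stool();
translate([-365, 252, 0]) stool();
translate([1127, 252, 0]) stool();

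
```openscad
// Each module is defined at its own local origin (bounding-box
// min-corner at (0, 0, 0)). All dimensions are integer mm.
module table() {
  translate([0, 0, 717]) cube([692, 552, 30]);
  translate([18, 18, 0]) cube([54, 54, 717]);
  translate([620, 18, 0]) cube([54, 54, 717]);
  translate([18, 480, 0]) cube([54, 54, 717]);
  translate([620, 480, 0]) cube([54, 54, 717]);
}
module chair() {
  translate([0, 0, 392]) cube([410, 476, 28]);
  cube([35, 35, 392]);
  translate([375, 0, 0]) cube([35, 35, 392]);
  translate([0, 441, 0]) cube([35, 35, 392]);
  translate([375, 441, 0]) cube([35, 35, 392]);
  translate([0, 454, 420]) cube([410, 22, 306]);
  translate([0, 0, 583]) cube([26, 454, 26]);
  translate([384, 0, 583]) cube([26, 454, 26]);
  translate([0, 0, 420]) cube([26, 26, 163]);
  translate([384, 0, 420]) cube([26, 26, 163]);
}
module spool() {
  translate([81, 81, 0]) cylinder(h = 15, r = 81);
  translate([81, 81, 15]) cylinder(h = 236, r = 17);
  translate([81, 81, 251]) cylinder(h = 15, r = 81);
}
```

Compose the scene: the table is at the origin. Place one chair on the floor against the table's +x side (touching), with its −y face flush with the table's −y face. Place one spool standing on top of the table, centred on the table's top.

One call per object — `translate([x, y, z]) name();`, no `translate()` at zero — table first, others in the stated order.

table();
translate([692, 0, 0]) chair();
translate([265, 195, 747]) spool();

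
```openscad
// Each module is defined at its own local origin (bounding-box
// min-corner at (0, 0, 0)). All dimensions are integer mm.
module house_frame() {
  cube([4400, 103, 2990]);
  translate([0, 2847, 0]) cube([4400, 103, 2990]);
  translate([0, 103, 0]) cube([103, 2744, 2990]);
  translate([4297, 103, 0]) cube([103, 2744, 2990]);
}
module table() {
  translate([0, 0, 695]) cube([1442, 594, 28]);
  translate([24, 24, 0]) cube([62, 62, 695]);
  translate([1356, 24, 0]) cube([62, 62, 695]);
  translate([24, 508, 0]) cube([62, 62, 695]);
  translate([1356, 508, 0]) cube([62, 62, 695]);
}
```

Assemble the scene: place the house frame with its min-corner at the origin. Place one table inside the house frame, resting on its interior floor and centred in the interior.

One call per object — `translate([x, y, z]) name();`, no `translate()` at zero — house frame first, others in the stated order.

house_frame();
translate([1479, 1178, 0]) table();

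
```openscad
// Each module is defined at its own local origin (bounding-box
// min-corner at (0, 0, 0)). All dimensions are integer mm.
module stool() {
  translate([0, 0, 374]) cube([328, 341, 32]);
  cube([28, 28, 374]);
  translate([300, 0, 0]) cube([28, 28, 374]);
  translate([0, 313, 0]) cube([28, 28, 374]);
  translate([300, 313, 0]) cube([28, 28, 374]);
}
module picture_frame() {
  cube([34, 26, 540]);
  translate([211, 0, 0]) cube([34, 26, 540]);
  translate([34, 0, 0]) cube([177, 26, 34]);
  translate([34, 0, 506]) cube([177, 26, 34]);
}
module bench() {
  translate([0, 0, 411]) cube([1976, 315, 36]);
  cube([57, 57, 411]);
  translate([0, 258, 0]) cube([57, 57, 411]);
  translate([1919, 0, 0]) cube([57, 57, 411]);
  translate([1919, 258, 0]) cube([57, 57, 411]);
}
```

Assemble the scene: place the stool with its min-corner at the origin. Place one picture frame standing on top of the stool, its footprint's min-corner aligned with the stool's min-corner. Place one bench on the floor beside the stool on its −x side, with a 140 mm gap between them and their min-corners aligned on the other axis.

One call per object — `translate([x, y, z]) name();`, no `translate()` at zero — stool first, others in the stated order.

stool();
translate([0, 0, 406]) picture_frame();
translate([-2116, 0, 0]) bench();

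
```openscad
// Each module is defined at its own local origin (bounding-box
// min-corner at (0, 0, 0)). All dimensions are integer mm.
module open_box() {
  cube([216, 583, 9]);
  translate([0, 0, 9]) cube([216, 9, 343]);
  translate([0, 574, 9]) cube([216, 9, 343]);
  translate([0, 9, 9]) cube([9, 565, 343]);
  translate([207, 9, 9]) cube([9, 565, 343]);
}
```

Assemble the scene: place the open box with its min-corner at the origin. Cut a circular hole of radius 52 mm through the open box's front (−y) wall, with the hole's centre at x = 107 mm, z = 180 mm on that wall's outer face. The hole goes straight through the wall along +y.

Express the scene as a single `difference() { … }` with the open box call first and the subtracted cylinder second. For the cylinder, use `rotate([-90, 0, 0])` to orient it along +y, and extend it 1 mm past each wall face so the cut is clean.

difference() {
  open_box();
  translate([107, -1, 180]) rotate([-90, 0, 0]) cylinder(h = 11, r = 52);
}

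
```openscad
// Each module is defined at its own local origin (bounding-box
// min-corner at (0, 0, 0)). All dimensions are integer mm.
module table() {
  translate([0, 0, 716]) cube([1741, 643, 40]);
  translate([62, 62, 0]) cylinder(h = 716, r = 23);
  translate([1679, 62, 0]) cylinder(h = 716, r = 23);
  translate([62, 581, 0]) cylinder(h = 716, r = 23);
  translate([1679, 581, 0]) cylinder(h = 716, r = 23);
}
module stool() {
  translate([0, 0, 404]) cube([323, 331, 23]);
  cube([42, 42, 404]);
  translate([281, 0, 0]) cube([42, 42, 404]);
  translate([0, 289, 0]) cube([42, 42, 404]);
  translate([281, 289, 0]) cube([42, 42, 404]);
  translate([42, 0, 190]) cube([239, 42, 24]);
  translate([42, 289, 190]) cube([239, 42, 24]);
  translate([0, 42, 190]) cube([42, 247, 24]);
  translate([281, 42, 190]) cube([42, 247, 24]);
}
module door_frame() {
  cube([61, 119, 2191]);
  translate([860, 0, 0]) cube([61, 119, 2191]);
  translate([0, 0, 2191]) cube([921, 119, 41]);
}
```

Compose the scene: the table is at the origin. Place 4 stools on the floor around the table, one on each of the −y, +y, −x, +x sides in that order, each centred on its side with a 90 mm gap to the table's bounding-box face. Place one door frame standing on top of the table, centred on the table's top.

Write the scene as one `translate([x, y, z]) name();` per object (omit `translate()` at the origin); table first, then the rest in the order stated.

table();
translate([709, -421, 0]) stool();
translate([709, 733, 0]) stool();
translate([-413, 156, 0]) stool();
translate([1831, 156, 0]) stool();
translate([410, 262, 756]) door_frame();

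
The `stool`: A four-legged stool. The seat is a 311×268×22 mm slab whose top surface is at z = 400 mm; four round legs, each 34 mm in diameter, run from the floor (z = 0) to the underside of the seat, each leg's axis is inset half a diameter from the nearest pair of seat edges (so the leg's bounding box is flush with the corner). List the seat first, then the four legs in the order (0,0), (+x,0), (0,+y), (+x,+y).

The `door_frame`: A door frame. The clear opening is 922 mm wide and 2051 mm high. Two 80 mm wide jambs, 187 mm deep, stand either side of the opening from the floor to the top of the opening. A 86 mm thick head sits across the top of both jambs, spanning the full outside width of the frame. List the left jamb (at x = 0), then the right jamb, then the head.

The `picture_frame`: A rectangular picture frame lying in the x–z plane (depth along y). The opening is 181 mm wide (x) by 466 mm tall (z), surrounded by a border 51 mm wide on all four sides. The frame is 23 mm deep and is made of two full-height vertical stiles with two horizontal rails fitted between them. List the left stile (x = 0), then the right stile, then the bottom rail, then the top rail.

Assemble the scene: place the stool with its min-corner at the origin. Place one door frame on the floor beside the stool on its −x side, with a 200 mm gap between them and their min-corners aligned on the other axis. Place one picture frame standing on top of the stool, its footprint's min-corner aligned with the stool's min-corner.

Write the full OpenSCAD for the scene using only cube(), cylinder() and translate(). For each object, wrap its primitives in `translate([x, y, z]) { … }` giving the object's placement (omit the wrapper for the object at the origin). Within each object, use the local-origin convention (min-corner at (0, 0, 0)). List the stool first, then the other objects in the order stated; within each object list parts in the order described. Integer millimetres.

translate([0, 0, 378]) cube([311, 268, 22]);
translate([17, 17, 0]) cylinder(h = 378, r = 17);
translate([294, 17, 0]) cylinder(h = 378, r = 17);
translate([17, 251, 0]) cylinder(h = 378, r = 17);
translate([294, 251, 0]) cylinder(h = 378, r = 17);
translate([-1282, 0, 0]) {
  cube([80, 187, 2051]);
  translate([1002, 0, 0]) cube([80, 187, 2051]);
  translate([0, 0, 2051]) cube([1082, 187, 86]);
}
translate([0, 0, 400]) {
  cube([51, 23, 568]);
  translate([232, 0, 0]) cube([51, 23, 568]);
  translate([51, 0, 0]) cube([181, 23, 51]);
  translate([51, 0, 517]) cube([181, 23, 51]);
}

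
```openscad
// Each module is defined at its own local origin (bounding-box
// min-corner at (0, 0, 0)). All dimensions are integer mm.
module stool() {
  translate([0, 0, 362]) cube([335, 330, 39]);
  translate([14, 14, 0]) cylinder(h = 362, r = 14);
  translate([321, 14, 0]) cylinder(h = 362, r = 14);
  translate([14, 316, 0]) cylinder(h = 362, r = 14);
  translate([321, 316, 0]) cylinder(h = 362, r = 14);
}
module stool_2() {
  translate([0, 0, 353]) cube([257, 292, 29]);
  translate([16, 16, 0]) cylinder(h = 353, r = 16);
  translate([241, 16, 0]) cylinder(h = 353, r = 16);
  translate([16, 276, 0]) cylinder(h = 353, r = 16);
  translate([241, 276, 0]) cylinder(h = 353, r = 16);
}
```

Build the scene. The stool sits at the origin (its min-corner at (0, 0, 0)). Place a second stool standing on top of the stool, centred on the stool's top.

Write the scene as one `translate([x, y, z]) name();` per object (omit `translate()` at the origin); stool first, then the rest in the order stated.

stool();
translate([39, 19, 401]) stool_2();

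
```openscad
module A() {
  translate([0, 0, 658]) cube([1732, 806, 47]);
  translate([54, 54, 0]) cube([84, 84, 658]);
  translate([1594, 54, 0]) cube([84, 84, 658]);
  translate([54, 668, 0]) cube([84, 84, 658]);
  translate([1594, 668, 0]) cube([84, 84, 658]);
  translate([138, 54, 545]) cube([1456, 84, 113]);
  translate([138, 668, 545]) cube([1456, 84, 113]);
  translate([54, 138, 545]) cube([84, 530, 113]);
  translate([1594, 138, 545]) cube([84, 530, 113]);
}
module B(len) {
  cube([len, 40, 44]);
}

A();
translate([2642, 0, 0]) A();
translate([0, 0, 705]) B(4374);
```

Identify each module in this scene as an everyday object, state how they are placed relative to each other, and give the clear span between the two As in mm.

Second table starts at x = 2642; first ends at x = 1732; clear span = 2642 − 1732 = 910 mm.

A is a table. B is a beam. A beam spans the tops of two tables. The clear span between the two tables is 910 mm.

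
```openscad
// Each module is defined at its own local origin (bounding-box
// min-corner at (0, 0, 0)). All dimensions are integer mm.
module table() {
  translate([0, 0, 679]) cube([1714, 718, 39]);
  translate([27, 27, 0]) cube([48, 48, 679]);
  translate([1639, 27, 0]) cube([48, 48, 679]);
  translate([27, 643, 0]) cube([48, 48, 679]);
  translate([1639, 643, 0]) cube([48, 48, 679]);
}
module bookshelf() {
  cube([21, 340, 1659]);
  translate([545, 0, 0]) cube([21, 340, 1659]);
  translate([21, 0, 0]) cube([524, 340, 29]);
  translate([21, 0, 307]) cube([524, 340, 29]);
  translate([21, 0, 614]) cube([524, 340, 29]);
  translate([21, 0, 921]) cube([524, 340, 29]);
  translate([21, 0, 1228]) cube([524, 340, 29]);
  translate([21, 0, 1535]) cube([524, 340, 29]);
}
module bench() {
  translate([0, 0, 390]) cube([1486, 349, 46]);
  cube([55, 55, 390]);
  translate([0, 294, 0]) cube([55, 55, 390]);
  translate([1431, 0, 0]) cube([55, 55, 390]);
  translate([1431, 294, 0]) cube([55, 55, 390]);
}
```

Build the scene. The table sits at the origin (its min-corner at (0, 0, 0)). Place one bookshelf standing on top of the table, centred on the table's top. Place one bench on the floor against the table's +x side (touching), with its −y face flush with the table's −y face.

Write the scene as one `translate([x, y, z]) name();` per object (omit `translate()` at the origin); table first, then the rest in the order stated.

table();
translate([574, 189, 718]) bookshelf();
translate([1714, 0, 0]) bench();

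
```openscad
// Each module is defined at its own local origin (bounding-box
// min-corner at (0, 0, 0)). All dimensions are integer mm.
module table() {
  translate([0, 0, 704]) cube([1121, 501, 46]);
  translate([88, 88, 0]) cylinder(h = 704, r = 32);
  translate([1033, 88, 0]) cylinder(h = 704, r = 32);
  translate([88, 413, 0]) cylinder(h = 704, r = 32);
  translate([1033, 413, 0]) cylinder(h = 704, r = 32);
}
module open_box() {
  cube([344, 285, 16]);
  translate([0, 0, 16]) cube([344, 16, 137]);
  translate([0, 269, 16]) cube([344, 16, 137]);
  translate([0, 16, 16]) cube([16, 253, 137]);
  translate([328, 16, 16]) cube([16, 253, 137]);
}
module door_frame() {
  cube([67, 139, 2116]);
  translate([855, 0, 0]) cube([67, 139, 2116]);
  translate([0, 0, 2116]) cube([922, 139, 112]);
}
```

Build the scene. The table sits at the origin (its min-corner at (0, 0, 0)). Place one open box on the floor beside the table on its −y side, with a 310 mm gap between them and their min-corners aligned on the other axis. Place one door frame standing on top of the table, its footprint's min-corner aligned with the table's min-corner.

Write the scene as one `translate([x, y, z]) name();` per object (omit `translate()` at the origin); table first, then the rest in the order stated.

table();
translate([0, -595, 0]) open_box();
translate([0, 0, 750]) door_frame();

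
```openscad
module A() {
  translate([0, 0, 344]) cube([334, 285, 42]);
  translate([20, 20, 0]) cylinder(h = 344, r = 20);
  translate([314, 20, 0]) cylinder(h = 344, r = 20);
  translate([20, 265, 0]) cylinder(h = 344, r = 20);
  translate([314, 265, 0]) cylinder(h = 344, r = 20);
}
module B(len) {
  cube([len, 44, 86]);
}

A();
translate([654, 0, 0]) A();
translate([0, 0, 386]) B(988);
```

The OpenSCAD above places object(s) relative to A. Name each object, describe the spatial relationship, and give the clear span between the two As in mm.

Second stool starts at x = 654; first ends at x = 334; clear span = 654 − 334 = 320 mm.

A is a stool. B is a beam. A beam spans the tops of two stools. The clear span between the two stools is 320 mm.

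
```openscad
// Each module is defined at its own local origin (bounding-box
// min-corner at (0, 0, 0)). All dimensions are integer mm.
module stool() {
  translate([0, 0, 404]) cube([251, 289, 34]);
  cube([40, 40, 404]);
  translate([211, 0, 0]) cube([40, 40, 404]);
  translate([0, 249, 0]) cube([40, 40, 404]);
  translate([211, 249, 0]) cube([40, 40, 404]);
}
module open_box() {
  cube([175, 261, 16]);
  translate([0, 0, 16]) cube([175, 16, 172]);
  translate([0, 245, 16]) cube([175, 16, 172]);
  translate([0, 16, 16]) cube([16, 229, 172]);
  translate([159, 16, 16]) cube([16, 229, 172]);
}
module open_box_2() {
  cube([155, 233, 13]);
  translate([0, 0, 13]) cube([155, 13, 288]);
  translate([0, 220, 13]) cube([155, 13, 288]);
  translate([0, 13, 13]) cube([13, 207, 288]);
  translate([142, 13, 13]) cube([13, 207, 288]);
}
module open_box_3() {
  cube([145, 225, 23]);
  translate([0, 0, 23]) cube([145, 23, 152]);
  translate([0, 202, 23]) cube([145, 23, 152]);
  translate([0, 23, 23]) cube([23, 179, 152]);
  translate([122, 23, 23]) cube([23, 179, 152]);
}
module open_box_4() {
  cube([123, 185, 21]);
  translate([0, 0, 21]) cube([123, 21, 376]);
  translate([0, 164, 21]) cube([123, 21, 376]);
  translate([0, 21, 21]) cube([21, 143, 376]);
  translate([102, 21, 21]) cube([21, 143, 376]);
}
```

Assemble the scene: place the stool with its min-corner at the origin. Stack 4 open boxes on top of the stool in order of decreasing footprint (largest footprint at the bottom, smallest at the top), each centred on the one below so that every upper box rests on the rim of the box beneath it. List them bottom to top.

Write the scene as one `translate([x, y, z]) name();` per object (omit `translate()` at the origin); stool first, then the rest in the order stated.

stool();
translate([38, 14, 438]) open_box();
translate([48, 28, 626]) open_box_2();
translate([53, 32, 927]) open_box_3();
translate([64, 52, 1102]) open_box_4();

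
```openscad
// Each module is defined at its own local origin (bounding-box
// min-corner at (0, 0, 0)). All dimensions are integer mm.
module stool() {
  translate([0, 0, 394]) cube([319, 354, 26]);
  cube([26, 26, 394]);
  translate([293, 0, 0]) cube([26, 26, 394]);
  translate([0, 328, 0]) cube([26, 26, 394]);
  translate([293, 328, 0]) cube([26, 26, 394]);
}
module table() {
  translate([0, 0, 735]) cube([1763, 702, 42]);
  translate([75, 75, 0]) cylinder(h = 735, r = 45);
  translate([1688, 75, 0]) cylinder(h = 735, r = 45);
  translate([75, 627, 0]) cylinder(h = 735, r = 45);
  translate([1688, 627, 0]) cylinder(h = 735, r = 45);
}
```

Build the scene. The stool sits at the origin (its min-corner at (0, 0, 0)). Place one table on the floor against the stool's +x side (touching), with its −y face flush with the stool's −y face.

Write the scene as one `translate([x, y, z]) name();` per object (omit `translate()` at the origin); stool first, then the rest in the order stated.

stool();
translate([319, 0, 0]) table();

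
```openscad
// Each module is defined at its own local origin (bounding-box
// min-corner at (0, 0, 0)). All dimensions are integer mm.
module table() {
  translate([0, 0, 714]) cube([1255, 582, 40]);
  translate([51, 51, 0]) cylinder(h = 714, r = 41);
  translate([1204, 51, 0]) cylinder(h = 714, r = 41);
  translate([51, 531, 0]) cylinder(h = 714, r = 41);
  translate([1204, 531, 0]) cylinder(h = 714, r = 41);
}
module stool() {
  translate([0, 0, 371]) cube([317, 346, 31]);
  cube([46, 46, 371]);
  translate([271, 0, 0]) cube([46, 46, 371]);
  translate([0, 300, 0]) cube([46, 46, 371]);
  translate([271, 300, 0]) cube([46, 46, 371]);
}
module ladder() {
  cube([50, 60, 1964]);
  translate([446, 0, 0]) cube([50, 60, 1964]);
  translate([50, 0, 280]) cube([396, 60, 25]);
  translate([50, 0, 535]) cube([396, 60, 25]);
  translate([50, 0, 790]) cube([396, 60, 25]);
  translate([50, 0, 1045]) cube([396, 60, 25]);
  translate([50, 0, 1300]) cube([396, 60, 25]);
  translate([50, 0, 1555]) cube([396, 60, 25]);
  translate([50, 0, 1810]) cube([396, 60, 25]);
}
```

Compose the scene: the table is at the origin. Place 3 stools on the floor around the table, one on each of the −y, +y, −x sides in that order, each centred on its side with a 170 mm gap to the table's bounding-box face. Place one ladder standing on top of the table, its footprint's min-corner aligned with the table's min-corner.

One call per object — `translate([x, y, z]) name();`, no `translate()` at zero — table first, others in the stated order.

table();
translate([469, -516, 0]) stool();
translate([469, 752, 0]) stool();
translate([-487, 118, 0]) stool();
translate([0, 0, 754]) ladder();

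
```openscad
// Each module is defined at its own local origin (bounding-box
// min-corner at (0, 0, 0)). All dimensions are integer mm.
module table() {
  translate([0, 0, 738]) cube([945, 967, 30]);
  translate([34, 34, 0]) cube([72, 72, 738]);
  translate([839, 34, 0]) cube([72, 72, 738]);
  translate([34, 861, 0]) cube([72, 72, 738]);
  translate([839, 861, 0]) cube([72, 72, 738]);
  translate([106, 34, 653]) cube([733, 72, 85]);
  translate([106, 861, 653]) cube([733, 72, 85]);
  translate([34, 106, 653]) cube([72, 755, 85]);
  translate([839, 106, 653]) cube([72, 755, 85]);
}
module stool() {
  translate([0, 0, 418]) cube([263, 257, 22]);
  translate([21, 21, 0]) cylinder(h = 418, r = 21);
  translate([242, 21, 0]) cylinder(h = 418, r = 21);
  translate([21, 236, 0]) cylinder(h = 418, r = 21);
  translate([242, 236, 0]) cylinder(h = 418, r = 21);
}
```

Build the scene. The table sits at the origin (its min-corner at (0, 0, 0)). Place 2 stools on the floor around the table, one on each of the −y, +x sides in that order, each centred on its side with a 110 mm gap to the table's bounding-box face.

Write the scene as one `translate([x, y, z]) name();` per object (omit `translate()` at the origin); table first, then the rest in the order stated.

table();
translate([341, -367, 0]) stool();
translate([1055, 355, 0]) stool();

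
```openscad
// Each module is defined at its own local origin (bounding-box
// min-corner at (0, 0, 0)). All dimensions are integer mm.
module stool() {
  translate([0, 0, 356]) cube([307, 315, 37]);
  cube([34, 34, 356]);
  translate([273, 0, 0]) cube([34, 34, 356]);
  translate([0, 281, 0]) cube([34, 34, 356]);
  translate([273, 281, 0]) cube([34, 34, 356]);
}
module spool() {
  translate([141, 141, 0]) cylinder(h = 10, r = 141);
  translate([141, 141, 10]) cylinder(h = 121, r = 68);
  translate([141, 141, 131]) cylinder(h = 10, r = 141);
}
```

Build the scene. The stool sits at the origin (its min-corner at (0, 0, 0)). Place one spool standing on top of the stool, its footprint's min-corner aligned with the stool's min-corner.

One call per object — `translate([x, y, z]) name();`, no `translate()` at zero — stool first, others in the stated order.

stool();
translate([0, 0, 393]) spool();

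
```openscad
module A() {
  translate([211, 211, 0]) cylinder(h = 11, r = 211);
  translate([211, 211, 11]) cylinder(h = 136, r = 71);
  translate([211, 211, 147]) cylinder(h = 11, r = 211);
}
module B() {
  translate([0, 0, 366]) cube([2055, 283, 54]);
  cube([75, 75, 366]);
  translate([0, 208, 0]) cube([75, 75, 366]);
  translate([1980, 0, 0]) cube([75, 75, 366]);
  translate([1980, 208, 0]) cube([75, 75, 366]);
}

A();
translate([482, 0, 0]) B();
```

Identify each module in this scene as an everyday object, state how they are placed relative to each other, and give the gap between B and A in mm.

The bench's nearest face is 60 mm from the spool's +x face.

A is a spool. B is a bench. The bench is on the floor beside the spool on its +x side. The gap between the bench and the spool is 60 mm.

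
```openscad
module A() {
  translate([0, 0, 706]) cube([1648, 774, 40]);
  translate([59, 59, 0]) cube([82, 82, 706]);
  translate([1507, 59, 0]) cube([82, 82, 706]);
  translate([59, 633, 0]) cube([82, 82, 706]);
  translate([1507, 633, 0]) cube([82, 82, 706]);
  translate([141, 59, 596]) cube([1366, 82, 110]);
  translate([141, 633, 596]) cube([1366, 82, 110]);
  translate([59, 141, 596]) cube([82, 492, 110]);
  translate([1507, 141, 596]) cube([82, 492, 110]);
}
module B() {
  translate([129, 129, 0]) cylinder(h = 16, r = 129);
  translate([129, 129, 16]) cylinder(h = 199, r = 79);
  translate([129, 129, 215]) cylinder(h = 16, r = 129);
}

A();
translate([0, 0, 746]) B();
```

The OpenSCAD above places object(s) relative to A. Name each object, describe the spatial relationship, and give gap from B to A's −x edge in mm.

The spool's min-x is at 0; the table's min-x is 0; gap = 0 mm.

A is a table. B is a spool. The spool is on top of the table. The gap from the spool to the table's −x edge is 0 mm.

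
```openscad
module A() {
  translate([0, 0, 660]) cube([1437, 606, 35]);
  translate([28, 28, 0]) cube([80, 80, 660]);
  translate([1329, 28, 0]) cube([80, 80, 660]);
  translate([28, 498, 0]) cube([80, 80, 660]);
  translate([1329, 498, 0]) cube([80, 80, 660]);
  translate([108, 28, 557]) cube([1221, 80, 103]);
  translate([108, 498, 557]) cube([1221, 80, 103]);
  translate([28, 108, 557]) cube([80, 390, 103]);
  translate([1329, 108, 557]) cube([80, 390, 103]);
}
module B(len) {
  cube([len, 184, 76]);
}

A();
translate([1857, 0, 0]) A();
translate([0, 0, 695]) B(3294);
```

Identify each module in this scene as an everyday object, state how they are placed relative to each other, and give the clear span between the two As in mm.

A is a table. B is a beam. A beam spans the tops of two tables. The clear span between the two tables is 420 mm.

Second table starts at x = 1857; first ends at x = 1437; clear span = 1857 − 1437 = 420 mm.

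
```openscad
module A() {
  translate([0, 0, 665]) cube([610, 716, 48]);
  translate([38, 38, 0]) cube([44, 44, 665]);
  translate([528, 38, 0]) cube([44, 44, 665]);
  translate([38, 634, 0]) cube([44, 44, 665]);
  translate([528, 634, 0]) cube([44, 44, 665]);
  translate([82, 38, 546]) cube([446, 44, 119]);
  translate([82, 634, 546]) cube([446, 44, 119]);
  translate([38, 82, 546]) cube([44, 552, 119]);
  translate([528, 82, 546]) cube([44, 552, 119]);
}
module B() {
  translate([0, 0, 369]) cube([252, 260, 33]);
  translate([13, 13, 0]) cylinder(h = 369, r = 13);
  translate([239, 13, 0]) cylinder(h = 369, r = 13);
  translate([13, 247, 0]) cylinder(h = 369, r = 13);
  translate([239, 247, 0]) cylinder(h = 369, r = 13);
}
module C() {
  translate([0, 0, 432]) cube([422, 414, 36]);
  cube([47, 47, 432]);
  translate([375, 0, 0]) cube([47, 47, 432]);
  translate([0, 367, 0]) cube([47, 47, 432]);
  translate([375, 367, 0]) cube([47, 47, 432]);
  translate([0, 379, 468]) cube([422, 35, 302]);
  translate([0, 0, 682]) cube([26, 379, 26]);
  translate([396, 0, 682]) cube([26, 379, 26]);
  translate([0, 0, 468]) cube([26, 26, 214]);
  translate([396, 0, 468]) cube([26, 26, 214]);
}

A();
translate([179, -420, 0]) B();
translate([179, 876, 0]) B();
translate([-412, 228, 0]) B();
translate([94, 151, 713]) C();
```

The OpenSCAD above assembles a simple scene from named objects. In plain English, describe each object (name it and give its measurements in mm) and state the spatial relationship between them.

A is a table: top 610 mm (x) × 716 mm (y), 48 mm thick, upper face at z = 713 mm, on four 44×44 mm square legs, each inset 38 mm from the nearest pair of top edges, running from z = 0 to the bottom of the top. Four apron rails, 44 mm thick and 119 mm tall, run between adjacent legs with their top edges flush with the underside of the top and their outer faces flush with the legs' outer faces.

B is a simple wooden stool: a rectangular seat 252 mm (x) by 260 mm (y), 33 mm thick, top face at z = 402 mm, on four round legs, each 26 mm in diameter. The legs rest on z = 0, each leg's axis is inset half a diameter from the nearest pair of seat edges (so the leg's bounding box is flush with the corner).

C is a chair: 422×414 mm seat, 36 mm thick, top at z = 468 mm, on four 47 mm square corner legs flush with the seat edges. A 35 mm thick backrest slab spans the full seat width, extending 302 mm above the seat top, its back face flush with the seat's +y edge. Two armrests of 26×26 mm section run along each side from the seat's front edge to the front of the backrest, top faces 240 mm above the seat top and outer faces flush with the seat's x-edges; a 26×26 mm post under the front of each armrest stands on the seat at the front corner.

Three stools sit around the table at the −y, +y, −x sides. The chair is on top of the table, centred.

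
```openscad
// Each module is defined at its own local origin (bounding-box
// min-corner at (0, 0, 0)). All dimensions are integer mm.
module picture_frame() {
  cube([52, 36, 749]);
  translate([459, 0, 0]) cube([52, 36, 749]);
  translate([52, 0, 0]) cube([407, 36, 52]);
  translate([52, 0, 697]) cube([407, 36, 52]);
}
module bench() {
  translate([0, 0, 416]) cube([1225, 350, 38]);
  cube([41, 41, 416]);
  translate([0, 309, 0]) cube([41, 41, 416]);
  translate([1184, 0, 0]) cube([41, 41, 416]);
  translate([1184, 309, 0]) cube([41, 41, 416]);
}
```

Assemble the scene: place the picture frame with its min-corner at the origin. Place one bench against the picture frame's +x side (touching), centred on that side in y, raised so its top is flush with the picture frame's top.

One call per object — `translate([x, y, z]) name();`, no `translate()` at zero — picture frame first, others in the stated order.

picture_frame();
translate([511, -157, 295]) bench();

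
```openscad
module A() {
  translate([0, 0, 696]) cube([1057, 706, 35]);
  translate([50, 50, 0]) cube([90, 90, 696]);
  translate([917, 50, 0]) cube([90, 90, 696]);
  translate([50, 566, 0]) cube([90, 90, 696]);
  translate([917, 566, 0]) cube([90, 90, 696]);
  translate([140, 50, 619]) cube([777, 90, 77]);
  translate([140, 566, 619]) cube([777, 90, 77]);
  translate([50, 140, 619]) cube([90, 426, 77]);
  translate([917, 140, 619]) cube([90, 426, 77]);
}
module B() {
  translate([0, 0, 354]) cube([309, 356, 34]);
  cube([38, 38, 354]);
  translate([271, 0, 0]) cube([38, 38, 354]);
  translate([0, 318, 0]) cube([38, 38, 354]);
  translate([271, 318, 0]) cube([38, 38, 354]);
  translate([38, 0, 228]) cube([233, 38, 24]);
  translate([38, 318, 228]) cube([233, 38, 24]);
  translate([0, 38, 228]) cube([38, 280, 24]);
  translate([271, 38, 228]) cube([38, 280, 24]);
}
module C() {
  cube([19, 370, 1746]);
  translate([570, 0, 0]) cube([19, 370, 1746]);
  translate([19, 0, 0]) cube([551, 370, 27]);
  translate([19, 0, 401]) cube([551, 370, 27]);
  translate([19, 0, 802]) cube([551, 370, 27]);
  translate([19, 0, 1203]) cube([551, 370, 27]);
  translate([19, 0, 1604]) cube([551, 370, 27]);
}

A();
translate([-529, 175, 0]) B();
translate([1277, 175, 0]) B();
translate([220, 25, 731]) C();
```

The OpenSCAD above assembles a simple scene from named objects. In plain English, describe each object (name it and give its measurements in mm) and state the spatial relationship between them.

A is a table: top 1057 mm (x) × 706 mm (y), 35 mm thick, upper face at z = 731 mm, on four 90×90 mm square legs, each inset 50 mm from the nearest pair of top edges, running from z = 0 to the bottom of the top. Four apron rails, 90 mm thick and 77 mm tall, run between adjacent legs with their top edges flush with the underside of the top and their outer faces flush with the legs' outer faces.

B is a four-legged stool. The seat is 309×356 mm, 34 mm thick, top at z = 388 mm. It stands on four square legs, each 38×38 mm in cross-section, from z = 0 to the seat underside, each flush with a corner of the seat. Four stretchers, 38 mm wide and 24 mm tall, connect adjacent legs with their undersides at z = 228 mm, each running between the inner faces of the legs it joins and aligned with the legs' outer faces on the other axis.

C is an open bookshelf. Two side panels, each 19 mm thick, 370 mm deep and 1746 mm tall, stand 589 mm apart (outside-to-outside). Between them sit 5 shelves, each 27 mm thick and 370 mm deep, spanning the full gap between the sides. The bottom shelf rests on the floor (its underside at z = 0) and the clear gap between one shelf's top and the next shelf's underside is 374 mm.

Two stools sit around the table at the −x, +x sides. The bookshelf is on top of the table.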